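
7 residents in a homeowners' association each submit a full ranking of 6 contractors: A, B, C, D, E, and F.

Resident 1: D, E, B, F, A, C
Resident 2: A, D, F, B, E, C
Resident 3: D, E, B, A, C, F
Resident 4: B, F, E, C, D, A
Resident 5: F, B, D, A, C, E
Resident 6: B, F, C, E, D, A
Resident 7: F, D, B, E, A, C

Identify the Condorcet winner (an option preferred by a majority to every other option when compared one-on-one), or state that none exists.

Head-to-head results (7 voters total):
A vs B: B wins 6–1.
A vs C: A wins 5–2.
A vs D: D wins 6–1.
A vs E: E wins 5–2.
A vs F: F wins 5–2.
B vs C: B wins 7–0.
B vs D: D wins 4–3.
B vs E: B wins 5–2.
B vs F: B wins 4–3.
C vs D: D wins 5–2.
C vs E: E wins 5–2.
C vs F: F wins 6–1.
D vs E: D wins 5–2.
D vs F: F wins 4–3.
E vs F: F wins 5–2.
No candidate beats all others: B beats F beats D beats B, a majority cycle.

None — there is no Condorcet winner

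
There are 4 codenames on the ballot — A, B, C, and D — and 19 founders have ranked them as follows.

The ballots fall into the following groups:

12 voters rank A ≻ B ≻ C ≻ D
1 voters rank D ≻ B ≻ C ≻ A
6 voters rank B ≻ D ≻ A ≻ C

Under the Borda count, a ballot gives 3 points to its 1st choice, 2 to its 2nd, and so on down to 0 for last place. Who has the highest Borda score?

Borda scores:
  A: 12·3 + 0 + 6·1 = 42
  B: 12·2 + 2 + 6·3 = 44
  C: 12·1 + 1 + 6·0 = 13
  D: 12·0 + 3 + 6·2 = 15
B has the highest total.

B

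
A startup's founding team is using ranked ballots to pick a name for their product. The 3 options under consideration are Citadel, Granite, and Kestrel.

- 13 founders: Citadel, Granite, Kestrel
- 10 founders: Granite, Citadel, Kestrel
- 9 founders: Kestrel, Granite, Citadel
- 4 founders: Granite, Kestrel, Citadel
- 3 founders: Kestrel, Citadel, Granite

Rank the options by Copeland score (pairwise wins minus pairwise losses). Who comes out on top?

Granite

Pairwise results:
  Citadel vs Granite: Granite wins 23–16.
  Citadel vs Kestrel: Citadel wins 23–16.
  Granite vs Kestrel: Granite wins 27–12.
Copeland scores (wins − losses):
  Citadel: 1 − 1 = 0
  Granite: 2 − 0 = 2
  Kestrel: 0 − 2 = -2
Granite has the best Copeland score.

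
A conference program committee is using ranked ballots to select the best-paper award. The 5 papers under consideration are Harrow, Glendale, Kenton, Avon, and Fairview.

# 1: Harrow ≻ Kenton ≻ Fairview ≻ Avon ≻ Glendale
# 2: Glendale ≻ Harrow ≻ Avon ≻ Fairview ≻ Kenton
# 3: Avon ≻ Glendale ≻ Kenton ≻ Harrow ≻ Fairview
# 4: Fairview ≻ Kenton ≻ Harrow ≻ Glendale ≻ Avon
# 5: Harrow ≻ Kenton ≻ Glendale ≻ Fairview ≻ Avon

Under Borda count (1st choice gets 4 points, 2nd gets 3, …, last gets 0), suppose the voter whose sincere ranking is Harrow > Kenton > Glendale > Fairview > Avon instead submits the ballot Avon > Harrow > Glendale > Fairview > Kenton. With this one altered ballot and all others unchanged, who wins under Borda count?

Borda totals with the altered ballot: Harrow 13, Glendale 10, Kenton 8, Avon 11, Fairview 8.
The winner is unchanged: still Harrow.

Harrow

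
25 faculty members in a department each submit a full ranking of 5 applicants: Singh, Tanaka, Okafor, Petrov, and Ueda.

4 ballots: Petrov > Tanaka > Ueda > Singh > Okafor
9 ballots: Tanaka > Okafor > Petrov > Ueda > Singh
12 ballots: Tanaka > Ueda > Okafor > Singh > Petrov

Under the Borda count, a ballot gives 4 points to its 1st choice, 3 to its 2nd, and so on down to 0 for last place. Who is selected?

Tanaka

Borda scores:
  Singh: 4·1 + 9·0 + 12·1 = 16
  Tanaka: 4·3 + 9·4 + 12·4 = 96
  Okafor: 4·0 + 9·3 + 12·2 = 51
  Petrov: 4·4 + 9·2 + 12·0 = 34
  Ueda: 4·2 + 9·1 + 12·3 = 53
Tanaka has the highest total.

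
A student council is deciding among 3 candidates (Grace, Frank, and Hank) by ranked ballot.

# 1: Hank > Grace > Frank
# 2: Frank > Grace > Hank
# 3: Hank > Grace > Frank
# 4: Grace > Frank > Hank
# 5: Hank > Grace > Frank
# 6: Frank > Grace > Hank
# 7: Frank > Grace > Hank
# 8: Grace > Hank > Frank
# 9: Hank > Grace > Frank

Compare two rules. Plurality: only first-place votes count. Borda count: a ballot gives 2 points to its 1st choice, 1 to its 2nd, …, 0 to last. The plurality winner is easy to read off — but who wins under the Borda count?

Grace

Plurality first-place counts: Grace 2, Frank 3, Hank 4 → Hank.
Borda totals: Grace 11, Frank 7, Hank 9 → Grace.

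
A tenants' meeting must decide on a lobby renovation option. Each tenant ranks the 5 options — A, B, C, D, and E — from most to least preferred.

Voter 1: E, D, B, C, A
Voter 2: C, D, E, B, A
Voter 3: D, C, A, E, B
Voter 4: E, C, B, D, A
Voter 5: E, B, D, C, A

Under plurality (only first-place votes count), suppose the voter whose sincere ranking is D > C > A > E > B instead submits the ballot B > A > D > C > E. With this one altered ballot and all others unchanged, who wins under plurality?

First-place totals with the altered ballot: A 0, B 1, C 1, D 0, E 3.
The winner is unchanged: still E.

E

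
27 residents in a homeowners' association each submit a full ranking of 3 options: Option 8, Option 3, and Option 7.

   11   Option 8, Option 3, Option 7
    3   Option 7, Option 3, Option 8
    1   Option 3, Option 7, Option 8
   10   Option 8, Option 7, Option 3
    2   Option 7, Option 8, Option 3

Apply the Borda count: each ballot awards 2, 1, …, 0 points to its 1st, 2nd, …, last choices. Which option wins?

Option 8

Borda scores:
  Option 8: 11·2 + 3·0 + 0 + 10·2 + 2·1 = 44
  Option 3: 11·1 + 3·1 + 2 + 10·0 + 2·0 = 16
  Option 7: 11·0 + 3·2 + 1 + 10·1 + 2·2 = 21
Option 8 has the highest total.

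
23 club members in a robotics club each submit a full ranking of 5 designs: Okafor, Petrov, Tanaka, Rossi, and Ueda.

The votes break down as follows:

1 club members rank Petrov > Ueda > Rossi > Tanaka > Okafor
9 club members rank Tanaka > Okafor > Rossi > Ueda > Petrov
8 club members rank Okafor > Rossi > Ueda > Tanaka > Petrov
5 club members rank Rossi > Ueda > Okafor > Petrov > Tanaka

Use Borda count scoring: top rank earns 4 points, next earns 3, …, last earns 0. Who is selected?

Okafor

Borda scores:
  Okafor: 0 + 9·3 + 8·4 + 5·2 = 69
  Petrov: 4 + 9·0 + 8·0 + 5·1 = 9
  Tanaka: 1 + 9·4 + 8·1 + 5·0 = 45
  Rossi: 2 + 9·2 + 8·3 + 5·4 = 64
  Ueda: 3 + 9·1 + 8·2 + 5·3 = 43
Okafor has the highest total.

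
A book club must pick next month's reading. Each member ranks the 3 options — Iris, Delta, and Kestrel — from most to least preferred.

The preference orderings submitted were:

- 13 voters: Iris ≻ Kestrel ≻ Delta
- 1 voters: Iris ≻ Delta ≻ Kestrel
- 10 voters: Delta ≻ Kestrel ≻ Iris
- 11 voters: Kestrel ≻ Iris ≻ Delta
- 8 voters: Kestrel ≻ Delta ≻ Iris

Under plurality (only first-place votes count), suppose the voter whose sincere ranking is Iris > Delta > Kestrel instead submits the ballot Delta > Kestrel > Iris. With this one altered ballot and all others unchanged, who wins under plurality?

First-place totals with the altered ballot: Iris 13, Delta 11, Kestrel 19.
The winner is unchanged: still Kestrel.

Kestrel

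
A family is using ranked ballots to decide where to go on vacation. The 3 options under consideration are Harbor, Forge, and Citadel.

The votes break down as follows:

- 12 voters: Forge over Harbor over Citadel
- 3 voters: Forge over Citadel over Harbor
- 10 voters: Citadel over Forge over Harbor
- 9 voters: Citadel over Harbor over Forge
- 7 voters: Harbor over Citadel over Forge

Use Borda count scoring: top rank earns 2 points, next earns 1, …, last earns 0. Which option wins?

Citadel

Borda scores:
  Harbor: 12·1 + 3·0 + 10·0 + 9·1 + 7·2 = 35
  Forge: 12·2 + 3·2 + 10·1 + 9·0 + 7·0 = 40
  Citadel: 12·0 + 3·1 + 10·2 + 9·2 + 7·1 = 48
Citadel has the highest total.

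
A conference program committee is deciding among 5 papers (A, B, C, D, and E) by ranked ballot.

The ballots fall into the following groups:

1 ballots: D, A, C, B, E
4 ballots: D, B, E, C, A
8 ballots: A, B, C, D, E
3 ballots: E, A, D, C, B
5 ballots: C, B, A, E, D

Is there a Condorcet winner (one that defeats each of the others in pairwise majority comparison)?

Yes

Head-to-head results (21 voters total):
A vs B: A wins 12–9.
A vs C: A wins 12–9.
A vs D: A wins 16–5.
A vs E: A wins 14–7.
B vs C: B wins 12–9.
B vs D: B wins 13–8.
B vs E: B wins 18–3.
C vs D: C wins 13–8.
C vs E: C wins 14–7.
D vs E: D wins 13–8.
A beats each rival — B (12–9), C (12–9), D (16–5), E (14–7) — so A is the Condorcet winner.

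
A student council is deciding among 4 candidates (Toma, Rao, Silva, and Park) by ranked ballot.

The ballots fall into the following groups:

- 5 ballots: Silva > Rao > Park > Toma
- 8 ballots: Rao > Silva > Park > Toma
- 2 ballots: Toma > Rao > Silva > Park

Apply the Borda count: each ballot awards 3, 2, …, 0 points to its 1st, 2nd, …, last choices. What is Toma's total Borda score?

Borda scores:
  Toma: 5·0 + 8·0 + 2·3 = 6
  Rao: 5·2 + 8·3 + 2·2 = 38
  Silva: 5·3 + 8·2 + 2·1 = 33
  Park: 5·1 + 8·1 + 2·0 = 13

6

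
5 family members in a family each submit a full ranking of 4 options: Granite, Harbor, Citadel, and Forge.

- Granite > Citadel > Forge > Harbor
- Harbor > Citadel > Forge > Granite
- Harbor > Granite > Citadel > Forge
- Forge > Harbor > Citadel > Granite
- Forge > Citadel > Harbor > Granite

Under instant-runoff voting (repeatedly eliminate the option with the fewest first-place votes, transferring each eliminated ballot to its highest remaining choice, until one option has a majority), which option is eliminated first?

Citadel

Round 1: Harbor 2, Forge 2, Granite 1, Citadel 0. Citadel has the fewest and is eliminated.
Round 2: Harbor 2, Forge 2, Granite 1. Granite has the fewest and is eliminated.
Round 3: Forge 3, Harbor 2. Forge has a majority.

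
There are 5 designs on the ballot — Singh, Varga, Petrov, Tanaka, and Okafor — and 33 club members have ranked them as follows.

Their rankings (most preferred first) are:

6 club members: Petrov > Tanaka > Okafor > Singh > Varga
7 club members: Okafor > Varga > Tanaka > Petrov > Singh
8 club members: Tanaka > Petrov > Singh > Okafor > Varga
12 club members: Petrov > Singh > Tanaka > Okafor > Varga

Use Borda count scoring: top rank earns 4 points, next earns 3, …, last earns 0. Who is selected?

Borda scores:
  Singh: 6·1 + 7·0 + 8·2 + 12·3 = 58
  Varga: 6·0 + 7·3 + 8·0 + 12·0 = 21
  Petrov: 6·4 + 7·1 + 8·3 + 12·4 = 103
  Tanaka: 6·3 + 7·2 + 8·4 + 12·2 = 88
  Okafor: 6·2 + 7·4 + 8·1 + 12·1 = 60
Petrov has the highest total.

Petrov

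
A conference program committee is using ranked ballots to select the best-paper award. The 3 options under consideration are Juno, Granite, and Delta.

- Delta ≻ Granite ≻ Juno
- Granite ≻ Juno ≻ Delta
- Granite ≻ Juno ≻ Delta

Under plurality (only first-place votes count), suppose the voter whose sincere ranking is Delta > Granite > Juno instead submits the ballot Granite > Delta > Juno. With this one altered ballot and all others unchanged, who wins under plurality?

First-place totals with the altered ballot: Juno 0, Granite 3, Delta 0.
The winner is unchanged: still Granite.

Granite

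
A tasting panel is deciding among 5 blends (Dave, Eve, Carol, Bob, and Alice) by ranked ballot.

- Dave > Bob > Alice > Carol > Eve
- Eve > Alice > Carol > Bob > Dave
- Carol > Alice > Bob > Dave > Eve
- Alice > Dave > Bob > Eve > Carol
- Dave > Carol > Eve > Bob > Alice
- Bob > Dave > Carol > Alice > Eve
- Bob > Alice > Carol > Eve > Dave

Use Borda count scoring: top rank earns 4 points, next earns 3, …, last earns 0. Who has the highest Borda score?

Borda scores:
  Dave: 4 + 0 + 1 + 3 + 4 + 3 + 0 = 15
  Eve: 0 + 4 + 0 + 1 + 2 + 0 + 1 = 8
  Carol: 1 + 2 + 4 + 0 + 3 + 2 + 2 = 14
  Bob: 3 + 1 + 2 + 2 + 1 + 4 + 4 = 17
  Alice: 2 + 3 + 3 + 4 + 0 + 1 + 3 = 16
Bob has the highest total.

Bob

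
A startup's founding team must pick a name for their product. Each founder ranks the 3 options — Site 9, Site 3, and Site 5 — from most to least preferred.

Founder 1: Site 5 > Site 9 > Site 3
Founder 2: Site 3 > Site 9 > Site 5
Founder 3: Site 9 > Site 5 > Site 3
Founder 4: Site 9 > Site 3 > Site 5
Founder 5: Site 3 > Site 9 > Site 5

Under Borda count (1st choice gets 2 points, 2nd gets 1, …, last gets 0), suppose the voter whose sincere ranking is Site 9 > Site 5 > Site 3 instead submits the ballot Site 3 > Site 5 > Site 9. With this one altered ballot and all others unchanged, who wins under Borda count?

Borda totals with the altered ballot: Site 9 5, Site 3 7, Site 5 3.
The switch changes the winner from Site 9 to Site 3.

Site 3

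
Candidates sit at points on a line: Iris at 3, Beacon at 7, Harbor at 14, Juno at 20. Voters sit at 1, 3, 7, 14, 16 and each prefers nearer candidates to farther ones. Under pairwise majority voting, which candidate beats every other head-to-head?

Beacon

With single-peaked preferences on a line, the Condorcet winner is the candidate closest to the median voter.
The median voter (position 7) is closest to Beacon at 7.
Check: Beacon vs Iris — voters closer to Beacon: 3 of 5.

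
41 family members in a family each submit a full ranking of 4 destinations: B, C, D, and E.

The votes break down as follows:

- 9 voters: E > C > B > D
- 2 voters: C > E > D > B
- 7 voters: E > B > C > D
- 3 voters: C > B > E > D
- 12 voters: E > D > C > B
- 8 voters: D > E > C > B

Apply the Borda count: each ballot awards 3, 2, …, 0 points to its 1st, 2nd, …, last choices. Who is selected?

Borda scores:
  B: 9·1 + 2·0 + 7·2 + 3·2 + 12·0 + 8·0 = 29
  C: 9·2 + 2·3 + 7·1 + 3·3 + 12·1 + 8·1 = 60
  D: 9·0 + 2·1 + 7·0 + 3·0 + 12·2 + 8·3 = 50
  E: 9·3 + 2·2 + 7·3 + 3·1 + 12·3 + 8·2 = 107
E has the highest total.

E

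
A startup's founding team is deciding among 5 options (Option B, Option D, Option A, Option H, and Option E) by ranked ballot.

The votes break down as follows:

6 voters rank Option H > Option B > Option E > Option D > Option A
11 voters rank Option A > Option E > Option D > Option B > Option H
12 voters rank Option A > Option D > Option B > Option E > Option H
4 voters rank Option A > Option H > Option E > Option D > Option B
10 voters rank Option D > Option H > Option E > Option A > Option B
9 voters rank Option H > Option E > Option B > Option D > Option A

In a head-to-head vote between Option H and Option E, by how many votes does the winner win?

6

Ballots ranking Option H above Option E: 6+4+10+9 = 29.
Ballots ranking Option E above Option H: 11+12 = 23.
Option H wins 29–23, a margin of 6.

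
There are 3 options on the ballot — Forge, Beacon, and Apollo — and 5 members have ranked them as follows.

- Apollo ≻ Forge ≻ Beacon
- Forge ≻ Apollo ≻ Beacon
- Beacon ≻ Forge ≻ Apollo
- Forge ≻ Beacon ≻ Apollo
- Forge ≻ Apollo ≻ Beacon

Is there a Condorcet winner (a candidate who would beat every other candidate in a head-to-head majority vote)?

Head-to-head results (5 voters total):
Forge vs Beacon: Forge wins 4–1.
Forge vs Apollo: Forge wins 4–1.
Beacon vs Apollo: Apollo wins 3–2.
Forge beats each rival — Beacon (4–1), Apollo (4–1) — so Forge is the Condorcet winner.

Yes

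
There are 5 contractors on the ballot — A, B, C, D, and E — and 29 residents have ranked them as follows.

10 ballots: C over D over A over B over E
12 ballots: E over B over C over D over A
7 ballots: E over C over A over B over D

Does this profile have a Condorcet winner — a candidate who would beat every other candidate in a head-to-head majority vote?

Yes

Head-to-head results (29 voters total):
A vs B: A wins 17–12.
A vs C: C wins 29–0.
A vs D: D wins 22–7.
A vs E: E wins 19–10.
B vs C: C wins 17–12.
B vs D: B wins 19–10.
B vs E: E wins 19–10.
C vs D: C wins 29–0.
C vs E: E wins 19–10.
D vs E: E wins 19–10.
E beats each rival — A (19–10), B (19–10), C (19–10), D (19–10) — so E is the Condorcet winner.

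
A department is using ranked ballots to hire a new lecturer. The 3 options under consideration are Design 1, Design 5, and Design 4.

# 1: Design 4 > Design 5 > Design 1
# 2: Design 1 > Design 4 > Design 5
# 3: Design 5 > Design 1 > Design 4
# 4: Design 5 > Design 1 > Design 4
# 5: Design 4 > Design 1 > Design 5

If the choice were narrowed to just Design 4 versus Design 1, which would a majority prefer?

Ballots ranking Design 4 above Design 1: 2.
Ballots ranking Design 1 above Design 4: 3.
Design 1 wins the head-to-head, 3–2.

Design 1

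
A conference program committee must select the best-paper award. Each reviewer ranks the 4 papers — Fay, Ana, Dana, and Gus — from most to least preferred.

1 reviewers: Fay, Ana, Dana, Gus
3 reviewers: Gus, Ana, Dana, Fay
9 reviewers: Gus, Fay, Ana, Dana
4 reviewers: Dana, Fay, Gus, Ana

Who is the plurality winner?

Gus

First-place vote totals:
  Fay: 1
  Ana: 0
  Dana: 4
  Gus: 12
Gus has the most first-place votes.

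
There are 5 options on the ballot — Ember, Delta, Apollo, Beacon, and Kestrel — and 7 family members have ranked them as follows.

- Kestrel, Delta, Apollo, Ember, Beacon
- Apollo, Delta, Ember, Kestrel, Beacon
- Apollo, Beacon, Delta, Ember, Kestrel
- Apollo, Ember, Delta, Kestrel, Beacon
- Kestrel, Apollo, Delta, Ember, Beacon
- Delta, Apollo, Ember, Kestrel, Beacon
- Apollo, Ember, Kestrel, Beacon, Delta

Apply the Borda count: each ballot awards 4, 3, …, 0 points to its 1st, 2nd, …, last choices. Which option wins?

Apollo

Borda scores:
  Ember: 1 + 2 + 1 + 3 + 1 + 2 + 3 = 13
  Delta: 3 + 3 + 2 + 2 + 2 + 4 + 0 = 16
  Apollo: 2 + 4 + 4 + 4 + 3 + 3 + 4 = 24
  Beacon: 0 + 0 + 3 + 0 + 0 + 0 + 1 = 4
  Kestrel: 4 + 1 + 0 + 1 + 4 + 1 + 2 = 13
Apollo has the highest total.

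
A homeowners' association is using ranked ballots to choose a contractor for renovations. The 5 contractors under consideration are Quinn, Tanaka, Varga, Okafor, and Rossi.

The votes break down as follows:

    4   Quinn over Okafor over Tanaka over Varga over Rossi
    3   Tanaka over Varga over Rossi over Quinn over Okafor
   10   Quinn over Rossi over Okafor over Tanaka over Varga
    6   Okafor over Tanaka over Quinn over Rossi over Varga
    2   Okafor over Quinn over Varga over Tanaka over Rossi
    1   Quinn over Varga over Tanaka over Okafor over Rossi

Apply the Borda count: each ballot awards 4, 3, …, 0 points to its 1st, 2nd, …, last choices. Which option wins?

Quinn

Borda scores:
  Quinn: 4·4 + 3·1 + 10·4 + 6·2 + 2·3 + 4 = 81
  Tanaka: 4·2 + 3·4 + 10·1 + 6·3 + 2·1 + 2 = 52
  Varga: 4·1 + 3·3 + 10·0 + 6·0 + 2·2 + 3 = 20
  Okafor: 4·3 + 3·0 + 10·2 + 6·4 + 2·4 + 1 = 65
  Rossi: 4·0 + 3·2 + 10·3 + 6·1 + 2·0 + 0 = 42
Quinn has the highest total.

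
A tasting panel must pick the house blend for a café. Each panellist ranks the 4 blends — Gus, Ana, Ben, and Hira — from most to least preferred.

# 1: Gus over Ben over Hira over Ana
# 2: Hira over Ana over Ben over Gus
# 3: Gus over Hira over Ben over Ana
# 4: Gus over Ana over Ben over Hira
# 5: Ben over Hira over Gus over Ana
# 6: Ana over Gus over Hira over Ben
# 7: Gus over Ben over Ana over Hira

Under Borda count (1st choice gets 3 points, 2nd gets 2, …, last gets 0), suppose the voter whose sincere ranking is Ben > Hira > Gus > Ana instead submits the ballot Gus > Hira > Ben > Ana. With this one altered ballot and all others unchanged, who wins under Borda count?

Gus

Borda totals with the altered ballot: Gus 17, Ana 8, Ben 8, Hira 9.
The winner is unchanged: still Gus.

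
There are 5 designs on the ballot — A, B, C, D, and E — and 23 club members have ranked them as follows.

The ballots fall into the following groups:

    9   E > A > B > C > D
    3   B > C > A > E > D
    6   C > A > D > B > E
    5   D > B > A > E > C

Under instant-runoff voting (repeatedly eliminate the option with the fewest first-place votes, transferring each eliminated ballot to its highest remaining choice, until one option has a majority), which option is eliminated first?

Round 1: E 9, C 6, D 5, B 3, A 0. A has the fewest and is eliminated.
Round 2: E 9, C 6, D 5, B 3. B has the fewest and is eliminated.
Round 3: C 9, E 9, D 5. D has the fewest and is eliminated.
Round 4: E 14, C 9. E has a majority.

A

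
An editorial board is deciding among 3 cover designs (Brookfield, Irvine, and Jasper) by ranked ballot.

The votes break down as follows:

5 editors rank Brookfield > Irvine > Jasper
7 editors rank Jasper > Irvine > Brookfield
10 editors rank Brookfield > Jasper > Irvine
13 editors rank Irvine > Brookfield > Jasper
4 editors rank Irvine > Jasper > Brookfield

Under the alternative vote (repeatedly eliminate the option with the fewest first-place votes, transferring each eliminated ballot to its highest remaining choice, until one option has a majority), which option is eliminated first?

Jasper

Round 1: Irvine 17, Brookfield 15, Jasper 7. Jasper has the fewest and is eliminated.
Round 2: Irvine 24, Brookfield 15. Irvine has a majority.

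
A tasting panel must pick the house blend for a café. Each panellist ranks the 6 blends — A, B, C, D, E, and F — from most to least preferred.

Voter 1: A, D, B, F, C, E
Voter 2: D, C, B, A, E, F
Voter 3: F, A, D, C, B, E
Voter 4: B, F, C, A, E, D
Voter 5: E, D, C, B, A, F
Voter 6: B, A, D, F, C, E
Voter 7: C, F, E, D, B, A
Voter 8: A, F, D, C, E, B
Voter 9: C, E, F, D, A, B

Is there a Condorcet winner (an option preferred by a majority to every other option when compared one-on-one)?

Head-to-head results (9 voters total):
A vs B: B wins 5–4.
A vs C: C wins 5–4.
A vs D: A wins 5–4.
A vs E: A wins 6–3.
A vs F: A wins 5–4.
B vs C: C wins 6–3.
B vs D: D wins 7–2.
B vs E: B wins 5–4.
B vs F: B wins 5–4.
C vs D: D wins 6–3.
C vs E: C wins 8–1.
C vs F: F wins 5–4.
D vs E: D wins 5–4.
D vs F: F wins 5–4.
E vs F: F wins 6–3.
No candidate beats all others: A beats D beats B beats A, a majority cycle.

No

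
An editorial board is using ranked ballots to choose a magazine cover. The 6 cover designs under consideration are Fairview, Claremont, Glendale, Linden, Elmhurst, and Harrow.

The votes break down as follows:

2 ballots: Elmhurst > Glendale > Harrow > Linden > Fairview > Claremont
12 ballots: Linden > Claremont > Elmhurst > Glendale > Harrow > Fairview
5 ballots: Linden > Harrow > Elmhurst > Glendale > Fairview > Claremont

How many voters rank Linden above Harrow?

17

Ballots ranking Linden above Harrow: 12+5 = 17.
Ballots ranking Harrow above Linden: 2.
So 17 of 19 voters prefer Linden to Harrow.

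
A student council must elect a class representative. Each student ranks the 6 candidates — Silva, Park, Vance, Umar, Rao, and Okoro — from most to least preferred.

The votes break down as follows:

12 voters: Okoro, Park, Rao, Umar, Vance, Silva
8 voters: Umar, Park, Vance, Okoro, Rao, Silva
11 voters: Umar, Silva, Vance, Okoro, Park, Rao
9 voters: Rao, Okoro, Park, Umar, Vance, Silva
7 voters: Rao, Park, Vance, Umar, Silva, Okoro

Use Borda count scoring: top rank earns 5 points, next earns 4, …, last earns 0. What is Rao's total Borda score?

Borda scores:
  Silva: 12·0 + 8·0 + 11·4 + 9·0 + 7·1 = 51
  Park: 12·4 + 8·4 + 11·1 + 9·3 + 7·4 = 146
  Vance: 12·1 + 8·3 + 11·3 + 9·1 + 7·3 = 99
  Umar: 12·2 + 8·5 + 11·5 + 9·2 + 7·2 = 151
  Rao: 12·3 + 8·1 + 11·0 + 9·5 + 7·5 = 124
  Okoro: 12·5 + 8·2 + 11·2 + 9·4 + 7·0 = 134

124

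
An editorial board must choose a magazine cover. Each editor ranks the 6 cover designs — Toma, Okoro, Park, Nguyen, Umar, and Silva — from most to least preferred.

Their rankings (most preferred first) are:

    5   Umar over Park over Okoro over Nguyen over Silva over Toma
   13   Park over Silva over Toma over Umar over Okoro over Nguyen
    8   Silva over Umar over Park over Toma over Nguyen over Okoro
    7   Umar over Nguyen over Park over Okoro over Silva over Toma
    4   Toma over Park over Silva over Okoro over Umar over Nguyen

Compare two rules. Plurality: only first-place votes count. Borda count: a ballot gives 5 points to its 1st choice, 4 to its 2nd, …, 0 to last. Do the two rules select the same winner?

Yes

Plurality first-place counts: Toma 4, Okoro 0, Park 13, Nguyen 0, Umar 12, Silva 8 → Park.
Borda totals: Toma 75, Okoro 50, Park 146, Nguyen 46, Umar 122, Silva 116 → Park.
The two rules agree on Park.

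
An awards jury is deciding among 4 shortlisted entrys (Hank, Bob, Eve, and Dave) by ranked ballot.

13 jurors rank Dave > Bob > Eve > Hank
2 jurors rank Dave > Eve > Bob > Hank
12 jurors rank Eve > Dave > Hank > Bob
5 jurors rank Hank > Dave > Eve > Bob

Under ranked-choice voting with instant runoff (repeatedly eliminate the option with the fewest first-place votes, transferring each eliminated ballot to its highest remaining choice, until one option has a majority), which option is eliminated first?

Round 1: Dave 15, Eve 12, Hank 5, Bob 0. Bob has the fewest and is eliminated.
Round 2: Dave 15, Eve 12, Hank 5. Hank has the fewest and is eliminated.
Round 3: Dave 20, Eve 12. Dave has a majority.

Bob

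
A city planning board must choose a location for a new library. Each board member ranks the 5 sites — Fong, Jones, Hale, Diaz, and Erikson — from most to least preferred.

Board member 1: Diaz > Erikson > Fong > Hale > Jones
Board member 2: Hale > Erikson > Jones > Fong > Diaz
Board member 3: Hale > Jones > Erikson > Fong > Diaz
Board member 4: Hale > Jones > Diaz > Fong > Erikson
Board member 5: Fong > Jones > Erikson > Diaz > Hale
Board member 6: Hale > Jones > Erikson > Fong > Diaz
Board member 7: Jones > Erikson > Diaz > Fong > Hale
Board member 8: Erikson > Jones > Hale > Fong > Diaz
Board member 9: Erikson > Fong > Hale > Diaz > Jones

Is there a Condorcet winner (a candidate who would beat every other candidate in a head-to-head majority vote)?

No

Head-to-head results (9 voters total):
Fong vs Jones: Jones wins 6–3.
Fong vs Hale: Hale wins 5–4.
Fong vs Diaz: Fong wins 6–3.
Fong vs Erikson: Erikson wins 7–2.
Jones vs Hale: Hale wins 6–3.
Jones vs Diaz: Jones wins 7–2.
Jones vs Erikson: Jones wins 5–4.
Hale vs Diaz: Hale wins 6–3.
Hale vs Erikson: Erikson wins 5–4.
Diaz vs Erikson: Erikson wins 7–2.
No candidate beats all others: Jones beats Erikson beats Hale beats Jones, a majority cycle.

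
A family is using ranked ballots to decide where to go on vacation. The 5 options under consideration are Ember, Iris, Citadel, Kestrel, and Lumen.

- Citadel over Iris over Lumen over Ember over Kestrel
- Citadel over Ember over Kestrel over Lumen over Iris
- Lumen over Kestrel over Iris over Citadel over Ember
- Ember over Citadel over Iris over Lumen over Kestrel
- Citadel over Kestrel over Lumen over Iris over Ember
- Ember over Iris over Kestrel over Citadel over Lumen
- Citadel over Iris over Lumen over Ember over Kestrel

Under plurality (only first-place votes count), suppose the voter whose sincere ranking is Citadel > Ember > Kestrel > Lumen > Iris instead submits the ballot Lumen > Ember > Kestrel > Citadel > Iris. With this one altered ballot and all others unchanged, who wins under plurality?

Citadel

First-place totals with the altered ballot: Ember 2, Iris 0, Citadel 3, Kestrel 0, Lumen 2.
The winner is unchanged: still Citadel.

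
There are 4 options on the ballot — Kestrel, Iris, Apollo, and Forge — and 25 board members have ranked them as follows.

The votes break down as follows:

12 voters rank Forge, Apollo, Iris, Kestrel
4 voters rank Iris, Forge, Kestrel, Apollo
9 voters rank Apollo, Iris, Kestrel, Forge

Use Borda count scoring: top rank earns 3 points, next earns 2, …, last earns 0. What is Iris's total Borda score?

42

Borda scores:
  Kestrel: 12·0 + 4·1 + 9·1 = 13
  Iris: 12·1 + 4·3 + 9·2 = 42
  Apollo: 12·2 + 4·0 + 9·3 = 51
  Forge: 12·3 + 4·2 + 9·0 = 44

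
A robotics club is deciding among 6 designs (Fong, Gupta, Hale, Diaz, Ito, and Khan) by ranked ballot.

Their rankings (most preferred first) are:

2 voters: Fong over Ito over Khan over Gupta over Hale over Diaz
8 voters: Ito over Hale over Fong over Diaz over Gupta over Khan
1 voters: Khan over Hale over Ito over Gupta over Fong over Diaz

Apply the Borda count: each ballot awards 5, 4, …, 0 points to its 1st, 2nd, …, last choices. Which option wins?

Ito

Borda scores:
  Fong: 2·5 + 8·3 + 1 = 35
  Gupta: 2·2 + 8·1 + 2 = 14
  Hale: 2·1 + 8·4 + 4 = 38
  Diaz: 2·0 + 8·2 + 0 = 16
  Ito: 2·4 + 8·5 + 3 = 51
  Khan: 2·3 + 8·0 + 5 = 11
Ito has the highest total.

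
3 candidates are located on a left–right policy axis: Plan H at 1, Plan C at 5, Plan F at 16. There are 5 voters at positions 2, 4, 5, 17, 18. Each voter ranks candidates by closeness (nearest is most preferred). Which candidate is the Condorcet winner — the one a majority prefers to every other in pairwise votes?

With single-peaked preferences on a line, the Condorcet winner is the candidate closest to the median voter.
The median voter (position 5) is closest to Plan C at 5.
Check: Plan C vs Plan H — voters closer to Plan C: 4 of 5.

Plan C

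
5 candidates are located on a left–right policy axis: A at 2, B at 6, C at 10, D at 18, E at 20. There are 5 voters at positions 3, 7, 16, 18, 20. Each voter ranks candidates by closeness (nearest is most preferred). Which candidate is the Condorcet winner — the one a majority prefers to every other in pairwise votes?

With single-peaked preferences on a line, the Condorcet winner is the candidate closest to the median voter.
The median voter (position 16) is closest to D at 18.
Check: D vs A — voters closer to D: 3 of 5.

D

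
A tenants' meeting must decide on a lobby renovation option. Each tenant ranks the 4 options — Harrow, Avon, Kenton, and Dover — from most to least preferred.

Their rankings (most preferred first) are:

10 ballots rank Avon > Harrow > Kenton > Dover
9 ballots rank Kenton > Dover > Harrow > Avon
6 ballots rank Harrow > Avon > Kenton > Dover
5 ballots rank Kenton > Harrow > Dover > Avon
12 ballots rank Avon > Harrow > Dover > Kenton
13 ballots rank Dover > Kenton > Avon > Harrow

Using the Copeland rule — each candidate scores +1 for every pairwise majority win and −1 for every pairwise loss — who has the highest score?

Pairwise results:
  Harrow vs Avon: Avon wins 35–20.
  Harrow vs Kenton: Harrow wins 28–27.
  Harrow vs Dover: Harrow wins 33–22.
  Avon vs Kenton: Avon wins 28–27.
  Avon vs Dover: Avon wins 28–27.
  Kenton vs Dover: Kenton wins 30–25.
Copeland scores (wins − losses):
  Harrow: 2 − 1 = 1
  Avon: 3 − 0 = 3
  Kenton: 1 − 2 = -1
  Dover: 0 − 3 = -3
Avon has the best Copeland score.

Avon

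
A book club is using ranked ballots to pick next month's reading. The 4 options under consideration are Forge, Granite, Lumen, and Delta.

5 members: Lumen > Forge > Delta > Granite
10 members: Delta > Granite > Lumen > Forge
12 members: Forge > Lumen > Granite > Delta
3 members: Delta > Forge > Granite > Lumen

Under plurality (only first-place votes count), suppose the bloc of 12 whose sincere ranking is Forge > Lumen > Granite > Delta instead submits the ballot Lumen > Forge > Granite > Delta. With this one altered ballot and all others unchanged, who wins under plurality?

First-place totals with the altered ballot: Forge 0, Granite 0, Lumen 17, Delta 13.
The switch changes the winner from Delta to Lumen.

Lumen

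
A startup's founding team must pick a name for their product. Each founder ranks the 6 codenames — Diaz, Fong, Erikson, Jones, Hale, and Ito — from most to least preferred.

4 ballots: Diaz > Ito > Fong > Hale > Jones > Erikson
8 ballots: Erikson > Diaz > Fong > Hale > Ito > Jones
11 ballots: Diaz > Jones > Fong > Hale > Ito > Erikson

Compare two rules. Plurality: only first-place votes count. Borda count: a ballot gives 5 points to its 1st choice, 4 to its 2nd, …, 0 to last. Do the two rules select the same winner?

Plurality first-place counts: Diaz 15, Fong 0, Erikson 8, Jones 0, Hale 0, Ito 0 → Diaz.
Borda totals: Diaz 107, Fong 69, Erikson 40, Jones 48, Hale 46, Ito 35 → Diaz.
The two rules agree on Diaz.

Yes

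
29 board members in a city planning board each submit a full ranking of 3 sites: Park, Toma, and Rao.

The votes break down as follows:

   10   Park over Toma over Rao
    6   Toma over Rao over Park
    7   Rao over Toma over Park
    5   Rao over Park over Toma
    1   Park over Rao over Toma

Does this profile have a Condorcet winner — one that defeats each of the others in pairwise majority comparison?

No

Head-to-head results (29 voters total):
Park vs Toma: Park wins 16–13.
Park vs Rao: Rao wins 18–11.
Toma vs Rao: Toma wins 16–13.
No candidate beats all others: Park beats Toma beats Rao beats Park, a majority cycle.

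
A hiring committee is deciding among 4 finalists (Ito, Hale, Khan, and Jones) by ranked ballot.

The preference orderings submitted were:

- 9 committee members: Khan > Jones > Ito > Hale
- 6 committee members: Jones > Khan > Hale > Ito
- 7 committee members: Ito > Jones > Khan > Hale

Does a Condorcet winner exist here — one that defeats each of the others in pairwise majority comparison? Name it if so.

Head-to-head results (22 voters total):
Ito vs Hale: Ito wins 16–6.
Ito vs Khan: Khan wins 15–7.
Ito vs Jones: Jones wins 15–7.
Hale vs Khan: Khan wins 22–0.
Hale vs Jones: Jones wins 22–0.
Khan vs Jones: Jones wins 13–9.
Jones beats each rival — Ito (15–7), Hale (22–0), Khan (13–9) — so Jones is the Condorcet winner.

Jones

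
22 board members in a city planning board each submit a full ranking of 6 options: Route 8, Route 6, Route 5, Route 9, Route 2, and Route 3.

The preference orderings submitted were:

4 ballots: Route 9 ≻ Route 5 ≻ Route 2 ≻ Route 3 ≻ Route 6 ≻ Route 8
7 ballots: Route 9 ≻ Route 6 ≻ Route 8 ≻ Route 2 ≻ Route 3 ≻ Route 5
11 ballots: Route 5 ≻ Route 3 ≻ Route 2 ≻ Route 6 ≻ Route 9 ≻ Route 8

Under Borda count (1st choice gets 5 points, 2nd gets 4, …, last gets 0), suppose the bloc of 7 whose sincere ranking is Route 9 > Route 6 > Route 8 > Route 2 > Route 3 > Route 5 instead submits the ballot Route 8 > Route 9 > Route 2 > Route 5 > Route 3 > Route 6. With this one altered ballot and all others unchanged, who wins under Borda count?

Route 5

Borda totals with the altered ballot: Route 8 35, Route 6 26, Route 5 85, Route 9 59, Route 2 66, Route 3 59.
The winner is unchanged: still Route 5.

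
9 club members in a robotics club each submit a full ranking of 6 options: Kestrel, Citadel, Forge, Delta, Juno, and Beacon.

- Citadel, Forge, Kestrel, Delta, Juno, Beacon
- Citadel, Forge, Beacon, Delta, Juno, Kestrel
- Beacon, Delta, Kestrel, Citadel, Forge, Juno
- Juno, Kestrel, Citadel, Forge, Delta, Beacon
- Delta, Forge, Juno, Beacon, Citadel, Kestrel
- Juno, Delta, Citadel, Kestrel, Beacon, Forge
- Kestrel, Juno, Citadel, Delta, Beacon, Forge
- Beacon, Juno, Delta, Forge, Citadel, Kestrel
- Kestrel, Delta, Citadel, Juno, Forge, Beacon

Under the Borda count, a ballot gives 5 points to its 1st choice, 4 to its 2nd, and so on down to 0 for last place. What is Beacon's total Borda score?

17

Borda scores:
  Kestrel: 3 + 0 + 3 + 4 + 0 + 2 + 5 + 0 + 5 = 22
  Citadel: 5 + 5 + 2 + 3 + 1 + 3 + 3 + 1 + 3 = 26
  Forge: 4 + 4 + 1 + 2 + 4 + 0 + 0 + 2 + 1 = 18
  Delta: 2 + 2 + 4 + 1 + 5 + 4 + 2 + 3 + 4 = 27
  Juno: 1 + 1 + 0 + 5 + 3 + 5 + 4 + 4 + 2 = 25
  Beacon: 0 + 3 + 5 + 0 + 2 + 1 + 1 + 5 + 0 = 17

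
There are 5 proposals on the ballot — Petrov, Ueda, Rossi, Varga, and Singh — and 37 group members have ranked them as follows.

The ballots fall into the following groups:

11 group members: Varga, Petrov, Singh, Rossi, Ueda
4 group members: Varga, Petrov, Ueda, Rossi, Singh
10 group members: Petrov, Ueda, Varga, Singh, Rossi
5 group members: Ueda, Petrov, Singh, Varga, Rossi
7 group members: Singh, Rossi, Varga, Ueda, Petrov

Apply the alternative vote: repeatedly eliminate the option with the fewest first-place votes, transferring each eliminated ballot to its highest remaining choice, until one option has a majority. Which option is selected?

Round 1: Varga 15, Petrov 10, Singh 7, Ueda 5, Rossi 0. Rossi has the fewest and is eliminated.
Round 2: Varga 15, Petrov 10, Singh 7, Ueda 5. Ueda has the fewest and is eliminated.
Round 3: Petrov 15, Varga 15, Singh 7. Singh has the fewest and is eliminated.
Round 4: Varga 22, Petrov 15. Varga has a majority.

Varga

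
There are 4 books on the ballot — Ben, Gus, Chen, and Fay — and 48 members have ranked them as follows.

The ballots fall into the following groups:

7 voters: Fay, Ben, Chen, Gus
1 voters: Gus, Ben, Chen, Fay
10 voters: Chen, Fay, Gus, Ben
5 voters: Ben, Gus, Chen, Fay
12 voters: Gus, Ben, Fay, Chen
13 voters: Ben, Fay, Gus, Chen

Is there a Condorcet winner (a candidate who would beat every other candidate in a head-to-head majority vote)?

Yes

Head-to-head results (48 voters total):
Ben vs Gus: Ben wins 25–23.
Ben vs Chen: Ben wins 38–10.
Ben vs Fay: Ben wins 31–17.
Gus vs Chen: Gus wins 31–17.
Gus vs Fay: Fay wins 30–18.
Chen vs Fay: Fay wins 32–16.
Ben beats each rival — Gus (25–23), Chen (38–10), Fay (31–17) — so Ben is the Condorcet winner.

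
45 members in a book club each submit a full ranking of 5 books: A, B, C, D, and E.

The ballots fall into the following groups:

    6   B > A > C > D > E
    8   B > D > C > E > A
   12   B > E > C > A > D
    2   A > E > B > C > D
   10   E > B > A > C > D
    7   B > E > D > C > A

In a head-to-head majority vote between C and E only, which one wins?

E

Ballots ranking C above E: 6+8 = 14.
Ballots ranking E above C: 12+2+10+7 = 31.
E wins the head-to-head, 31–14.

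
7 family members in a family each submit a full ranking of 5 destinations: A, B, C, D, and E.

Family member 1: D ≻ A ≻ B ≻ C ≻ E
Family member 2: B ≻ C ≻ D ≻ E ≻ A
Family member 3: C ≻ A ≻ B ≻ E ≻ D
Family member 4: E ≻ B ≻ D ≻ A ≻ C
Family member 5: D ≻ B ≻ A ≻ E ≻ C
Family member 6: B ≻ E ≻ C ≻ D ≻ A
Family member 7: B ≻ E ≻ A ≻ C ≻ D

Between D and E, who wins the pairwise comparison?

E

Ballots ranking D above E: 3.
Ballots ranking E above D: 4.
E wins the head-to-head, 4–3.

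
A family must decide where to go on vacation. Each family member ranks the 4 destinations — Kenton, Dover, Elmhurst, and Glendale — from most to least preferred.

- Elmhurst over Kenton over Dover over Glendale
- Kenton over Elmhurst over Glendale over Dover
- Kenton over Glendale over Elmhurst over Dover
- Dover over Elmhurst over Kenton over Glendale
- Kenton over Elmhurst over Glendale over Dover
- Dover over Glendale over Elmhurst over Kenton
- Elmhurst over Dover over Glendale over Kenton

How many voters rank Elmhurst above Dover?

Ballots ranking Elmhurst above Dover: 5.
Ballots ranking Dover above Elmhurst: 2.
So 5 of 7 voters prefer Elmhurst to Dover.

5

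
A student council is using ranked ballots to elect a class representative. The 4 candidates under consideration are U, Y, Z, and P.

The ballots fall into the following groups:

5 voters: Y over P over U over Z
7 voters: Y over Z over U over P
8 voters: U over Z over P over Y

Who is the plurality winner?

First-place vote totals:
  U: 8
  Y: 12
  Z: 0
  P: 0
Y has the most first-place votes.

Y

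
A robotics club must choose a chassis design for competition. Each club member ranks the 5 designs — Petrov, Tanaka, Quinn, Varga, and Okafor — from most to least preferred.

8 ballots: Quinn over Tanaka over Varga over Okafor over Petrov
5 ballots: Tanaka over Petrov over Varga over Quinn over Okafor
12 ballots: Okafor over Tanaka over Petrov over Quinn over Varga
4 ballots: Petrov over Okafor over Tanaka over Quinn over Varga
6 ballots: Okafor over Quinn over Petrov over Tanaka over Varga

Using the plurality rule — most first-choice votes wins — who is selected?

Okafor

First-place vote totals:
  Petrov: 4
  Tanaka: 5
  Quinn: 8
  Varga: 0
  Okafor: 18
Okafor has the most first-place votes.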